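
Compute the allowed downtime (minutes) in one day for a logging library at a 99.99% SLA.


Formula: allowed downtime = period * (100 - SLA) / 100
Period (day) = 1440 minutes
Unavailability fraction = (100 - 99.99) / 100
Allowed downtime = 1440 * (100 - 99.99) / 100
Allowed downtime = 0.144 minutes

0.144 minutes


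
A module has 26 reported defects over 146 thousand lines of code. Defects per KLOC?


Defect density = defects / KLOC
Defect density = 26 / 146
Defect density = 0.178 defects/KLOC

0.178 defects/KLOC


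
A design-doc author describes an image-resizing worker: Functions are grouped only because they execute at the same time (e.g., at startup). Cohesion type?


Reasoning: Related by timing only
Type: Temporal cohesion

Temporal cohesion


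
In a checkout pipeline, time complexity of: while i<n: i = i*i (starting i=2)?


Reasoning: squaring drives double-exponential growth; iterations ~ log log n
Complexity: O(log log n)

O(log log n)


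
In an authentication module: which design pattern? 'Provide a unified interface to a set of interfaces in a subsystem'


This matches the Facade pattern

Facade


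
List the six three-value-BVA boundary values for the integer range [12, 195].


Range: [12, 195]
Boundaries: just below min, min, min+1, max-1, max, just above max
Values: [11, 12, 13, 194, 195, 196]

[11, 12, 13, 194, 195, 196]


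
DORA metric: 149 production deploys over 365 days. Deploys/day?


Formula: deployments per day = releases / days
= 149 / 365
= 0.408 deploys/day
(equivalently, 2.86 deploys/week)

0.408 deploys/day


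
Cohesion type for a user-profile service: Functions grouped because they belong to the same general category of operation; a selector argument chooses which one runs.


Reasoning: Grouped by category of activity, not by data or sequence
Type: Logical cohesion

Logical cohesion


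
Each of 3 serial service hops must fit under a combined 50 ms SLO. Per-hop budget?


Formula: per_stage = total_budget / stages
per_stage = 50 / 3
per_stage = 16.67 ms

16.67 ms


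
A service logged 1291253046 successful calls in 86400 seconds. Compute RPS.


Formula: throughput = requests / seconds
throughput = 1291253046 / 86400
throughput = 14945.06 requests/second

14945.06 requests/second


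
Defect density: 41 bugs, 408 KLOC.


Defect density = defects / KLOC
Defect density = 41 / 408
Defect density = 0.1 defects/KLOC

0.1 defects/KLOC


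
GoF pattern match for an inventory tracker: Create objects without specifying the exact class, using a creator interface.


This matches the Factory Method pattern

Factory Method


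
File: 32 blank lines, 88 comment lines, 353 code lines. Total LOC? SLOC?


Total LOC = blank + comment + code
Total LOC = 32 + 88 + 353 = 473
SLOC (source only) = code = 353

Total LOC: 473, SLOC: 353


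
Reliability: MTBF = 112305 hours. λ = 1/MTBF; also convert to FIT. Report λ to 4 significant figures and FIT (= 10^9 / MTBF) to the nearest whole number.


Formula: λ = 1 / MTBF; FIT = λ × 1e9 = 1e9 / MTBF
λ = 1 / 112305 ≈ 8.904e-06 failures/hour
FIT = 1e9 / 112305 ≈ 8904 failures per 1e9 hours (nearest whole number)

λ = 8.904e-06 /h, FIT = 8904


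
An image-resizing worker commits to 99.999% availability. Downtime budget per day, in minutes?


Formula: allowed downtime = period * (100 - SLA) / 100
Period (day) = 1440 minutes
Unavailability fraction = (100 - 99.999) / 100
Allowed downtime = 1440 * (100 - 99.999) / 100
Allowed downtime = 0.0144 minutes

0.0144 minutes


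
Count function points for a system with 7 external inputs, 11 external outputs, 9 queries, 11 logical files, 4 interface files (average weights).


UFP = EI*4 + EO*5 + EQ*4 + ILF*10 + EIF*7
UFP = 7*4 + 11*5 + 9*4 + 11*10 + 4*7
UFP = 28 + 55 + 36 + 110 + 28
UFP = 257

257


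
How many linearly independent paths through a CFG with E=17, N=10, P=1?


Formula: V(G) = E - N + 2P
V(G) = 17 - 10 + 2*1
V(G) = 7 + 2
V(G) = 9

9


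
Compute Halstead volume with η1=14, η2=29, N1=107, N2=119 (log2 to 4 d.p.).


Formula: V = N * log2(η), where N = N1 + N2 and η = η1 + η2
η = 14 + 29 = 43
N = 107 + 119 = 226
log2(43) ≈ 5.4263
V = 226 * 5.4263 = 1226.34

1226.34


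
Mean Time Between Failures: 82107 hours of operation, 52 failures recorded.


Formula: MTBF = Total operating time / Number of failures
MTBF = 82107 / 52
MTBF = 1578.98 hours

1578.98 hours


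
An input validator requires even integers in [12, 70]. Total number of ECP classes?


Constraint: even integers in [12, 70]
Class 1: x < 12 — out-of-range invalid
Class 2: x in [12,70] but odd — wrong type invalid
Class 3: x in [12,70] and even — valid
Class 4: x > 70 — out-of-range invalid
Total equivalence classes: 4

4 equivalence classes


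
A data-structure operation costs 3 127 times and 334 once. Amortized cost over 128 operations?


Formula: Amortized cost = Total cost / Operations
Total cost = (127 * 3) + (1 * 334)
Total cost = 381 + 334 = 715
Amortized = 715 / 128 = 5.5859

5.5859


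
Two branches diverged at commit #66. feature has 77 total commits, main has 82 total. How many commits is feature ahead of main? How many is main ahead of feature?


Common ancestor: commit #66
feature commits after divergence: 77 - 66 = 11
main commits after divergence: 82 - 66 = 16
feature is 11 commits ahead of main
main is 16 commits ahead of feature

feature ahead: 11, main ahead: 16


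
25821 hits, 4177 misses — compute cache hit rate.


Formula: hit rate = hits / (hits + misses) * 100
hit rate = 25821 / (25821 + 4177) * 100
hit rate = 25821 / 29998 * 100
hit rate = 86.08%

86.08%


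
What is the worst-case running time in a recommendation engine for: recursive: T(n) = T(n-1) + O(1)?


Reasoning: linear recursion with constant work per frame
Complexity: O(n)

O(n)


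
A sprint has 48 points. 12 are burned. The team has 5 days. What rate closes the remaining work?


Formula: Required rate = Remaining points / Days left
Remaining = 48 - 12 = 36 points
Required rate = 36 / 5 = 7.2 points/day

7.2 points/day


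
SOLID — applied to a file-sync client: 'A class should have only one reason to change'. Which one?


This describes the Single Responsibility Principle (SRP)

Single Responsibility Principle (SRP)


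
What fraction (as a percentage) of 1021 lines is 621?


Coverage = covered / total * 100
Coverage = 621 / 1021 * 100
Coverage = 60.82%

60.82%


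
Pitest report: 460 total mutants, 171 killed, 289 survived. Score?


Mutation score = killed / total * 100
Mutation score = 171 / 460 * 100
Mutation score = 37.17%

37.17%


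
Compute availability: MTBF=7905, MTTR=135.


Availability = MTBF / (MTBF + MTTR)
Availability = 7905 / (7905 + 135)
Availability = 7905 / 8040
Availability = 98.3209%

98.3209%


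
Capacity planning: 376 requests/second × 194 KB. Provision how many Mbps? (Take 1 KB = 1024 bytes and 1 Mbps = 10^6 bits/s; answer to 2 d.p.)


Formula: Mbps = payload_bytes * RPS * 8 / 1e6
Payload per request = 194 KB = 194 * 1024 = 198656 bytes
Total bytes/sec = 198656 * 376 = 74694656
Total bits/sec = 74694656 * 8 = 597557248
Mbps = 597557248 / 1e6 = 597.56

597.56 Mbps


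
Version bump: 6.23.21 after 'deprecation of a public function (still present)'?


Current: 6.23.21
Change category: 'deprecation of a public function (still present)' → minor bump
SemVer rule: minor bump → increment MINOR, reset PATCH to 0 (MAJOR unchanged)
New: 6.24.0

6.24.0


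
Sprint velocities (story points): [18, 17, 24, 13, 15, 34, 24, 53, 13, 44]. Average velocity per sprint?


Formula: Avg velocity = Total points / Number of sprints
Points: [18, 17, 24, 13, 15, 34, 24, 53, 13, 44]
Sum = 18 + 17 + 24 + 13 + 15 + 34 + 24 + 53 + 13 + 44 = 255
Avg velocity = 255 / 10 = 25.5 points/sprint

25.5 points/sprint


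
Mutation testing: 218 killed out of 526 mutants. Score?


Mutation score = killed / total * 100
Mutation score = 218 / 526 * 100
Mutation score = 41.44%

41.44%


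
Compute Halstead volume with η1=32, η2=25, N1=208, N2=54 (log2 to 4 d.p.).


Formula: V = N * log2(η), where N = N1 + N2 and η = η1 + η2
η = 32 + 25 = 57
N = 208 + 54 = 262
log2(57) ≈ 5.8329
V = 262 * 5.8329 = 1528.22

1528.22


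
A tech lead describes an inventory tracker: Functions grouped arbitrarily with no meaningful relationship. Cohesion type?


Reasoning: Worst: random grouping
Type: Coincidental cohesion

Coincidental cohesion


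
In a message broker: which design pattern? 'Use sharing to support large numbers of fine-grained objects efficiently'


This matches the Flyweight pattern

Flyweight


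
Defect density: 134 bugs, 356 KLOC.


Defect density = defects / KLOC
Defect density = 134 / 356
Defect density = 0.376 defects/KLOC

0.376 defects/KLOC


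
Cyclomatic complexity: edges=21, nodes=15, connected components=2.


Formula: V(G) = E - N + 2P
V(G) = 21 - 15 + 2*2
V(G) = 6 + 4
V(G) = 10

10


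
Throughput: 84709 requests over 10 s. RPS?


Formula: throughput = requests / seconds
throughput = 84709 / 10
throughput = 8470.9 requests/second

8470.9 requests/second


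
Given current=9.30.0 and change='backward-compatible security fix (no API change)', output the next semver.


Current: 9.30.0
Change category: 'backward-compatible security fix (no API change)' → patch bump
SemVer rule: patch bump → increment PATCH (MAJOR and MINOR unchanged)
New: 9.30.1

9.30.1


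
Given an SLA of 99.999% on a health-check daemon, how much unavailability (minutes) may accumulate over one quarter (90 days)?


Formula: allowed downtime = period * (100 - SLA) / 100
Period (quarter (90 days)) = 129600 minutes
Unavailability fraction = (100 - 99.999) / 100
Allowed downtime = 129600 * (100 - 99.999) / 100
Allowed downtime = 1.296 minutes

1.296 minutes


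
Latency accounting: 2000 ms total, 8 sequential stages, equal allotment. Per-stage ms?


Formula: per_stage = total_budget / stages
per_stage = 2000 / 8
per_stage = 250.0 ms

250.0 ms


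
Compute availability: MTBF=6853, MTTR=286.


Availability = MTBF / (MTBF + MTTR)
Availability = 6853 / (6853 + 286)
Availability = 6853 / 7139
Availability = 95.9938%

95.9938%


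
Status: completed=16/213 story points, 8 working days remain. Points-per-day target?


Formula: Required rate = Remaining points / Days left
Remaining = 213 - 16 = 197 points
Required rate = 197 / 8 = 24.63 points/day

24.63 points/day


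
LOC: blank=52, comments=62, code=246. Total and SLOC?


Total LOC = blank + comment + code
Total LOC = 52 + 62 + 246 = 360
SLOC (source only) = code = 246

Total LOC: 360, SLOC: 246


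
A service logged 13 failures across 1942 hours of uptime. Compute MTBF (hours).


Formula: MTBF = Total operating time / Number of failures
MTBF = 1942 / 13
MTBF = 149.38 hours

149.38 hours


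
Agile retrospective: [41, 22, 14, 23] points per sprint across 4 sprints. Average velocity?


Formula: Avg velocity = Total points / Number of sprints
Points: [41, 22, 14, 23]
Sum = 41 + 22 + 14 + 23 = 100
Avg velocity = 100 / 4 = 25.0 points/sprint

25.0 points/sprint


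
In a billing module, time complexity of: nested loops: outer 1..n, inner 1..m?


Reasoning: product of independent bounds
Complexity: O(n*m)

O(n*m)


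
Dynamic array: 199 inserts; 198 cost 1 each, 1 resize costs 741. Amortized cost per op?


Formula: Amortized cost = Total cost / Operations
Total cost = (198 * 1) + (1 * 741)
Total cost = 198 + 741 = 939
Amortized = 939 / 199 = 4.7186

4.7186


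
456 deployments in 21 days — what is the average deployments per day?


Formula: deployments per day = releases / days
= 456 / 21
= 21.714 deploys/day
(equivalently, 152.0 deploys/week)

21.714 deploys/day


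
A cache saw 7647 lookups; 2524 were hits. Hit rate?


Formula: hit rate = hits / (hits + misses) * 100
hit rate = 2524 / (2524 + 5123) * 100
hit rate = 2524 / 7647 * 100
hit rate = 33.01%

33.01%


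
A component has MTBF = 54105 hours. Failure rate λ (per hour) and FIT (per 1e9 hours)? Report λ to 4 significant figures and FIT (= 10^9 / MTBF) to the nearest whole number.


Formula: λ = 1 / MTBF; FIT = λ × 1e9 = 1e9 / MTBF
λ = 1 / 54105 ≈ 1.848e-05 failures/hour
FIT = 1e9 / 54105 ≈ 18483 failures per 1e9 hours (nearest whole number)

λ = 1.848e-05 /h, FIT = 18483


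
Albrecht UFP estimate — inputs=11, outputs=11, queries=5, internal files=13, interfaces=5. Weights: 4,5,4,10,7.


UFP = EI*4 + EO*5 + EQ*4 + ILF*10 + EIF*7
UFP = 11*4 + 11*5 + 5*4 + 13*10 + 5*7
UFP = 44 + 55 + 20 + 130 + 35
UFP = 284

284


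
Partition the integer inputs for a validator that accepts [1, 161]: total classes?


Valid range: [1, 161]
Class 1: x < 1 — invalid
Class 2: 1 ≤ x ≤ 161 — valid
Class 3: x > 161 — invalid
Total equivalence classes: 3

3 equivalence classes


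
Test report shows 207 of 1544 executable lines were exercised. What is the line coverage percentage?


Coverage = covered / total * 100
Coverage = 207 / 1544 * 100
Coverage = 13.41%

13.41%


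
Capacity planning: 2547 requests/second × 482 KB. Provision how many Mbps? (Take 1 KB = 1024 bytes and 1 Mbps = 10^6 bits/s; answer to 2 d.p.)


Formula: Mbps = payload_bytes * RPS * 8 / 1e6
Payload per request = 482 KB = 482 * 1024 = 493568 bytes
Total bytes/sec = 493568 * 2547 = 1257117696
Total bits/sec = 1257117696 * 8 = 10056941568
Mbps = 10056941568 / 1e6 = 10056.94

10056.94 Mbps


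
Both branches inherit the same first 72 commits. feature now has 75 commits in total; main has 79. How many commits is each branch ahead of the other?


Common ancestor: commit #72
feature commits after divergence: 75 - 72 = 3
main commits after divergence: 79 - 72 = 7
feature is 3 commits ahead of main
main is 7 commits ahead of feature

feature ahead: 3, main ahead: 7


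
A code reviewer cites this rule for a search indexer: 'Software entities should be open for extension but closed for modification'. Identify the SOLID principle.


This describes the Open/Closed Principle (OCP)

Open/Closed Principle (OCP)


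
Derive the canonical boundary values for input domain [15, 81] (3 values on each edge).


Range: [15, 81]
Boundaries: just below min, min, min+1, max-1, max, just above max
Values: [14, 15, 16, 80, 81, 82]

[14, 15, 16, 80, 81, 82]


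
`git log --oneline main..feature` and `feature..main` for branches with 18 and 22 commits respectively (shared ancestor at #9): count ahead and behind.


Common ancestor: commit #9
feature commits after divergence: 18 - 9 = 9
main commits after divergence: 22 - 9 = 13
feature is 9 commits ahead of main
main is 13 commits ahead of feature

feature ahead: 9, main ahead: 13


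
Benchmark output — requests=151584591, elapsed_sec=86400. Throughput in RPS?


Formula: throughput = requests / seconds
throughput = 151584591 / 86400
throughput = 1754.45 requests/second

1754.45 requests/second


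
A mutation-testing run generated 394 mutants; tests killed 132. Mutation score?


Mutation score = killed / total * 100
Mutation score = 132 / 394 * 100
Mutation score = 33.5%

33.5%


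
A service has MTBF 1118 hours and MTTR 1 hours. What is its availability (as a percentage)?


Availability = MTBF / (MTBF + MTTR)
Availability = 1118 / (1118 + 1)
Availability = 1118 / 1119
Availability = 99.9106%

99.9106%


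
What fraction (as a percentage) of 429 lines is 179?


Coverage = covered / total * 100
Coverage = 179 / 429 * 100
Coverage = 41.72%

41.72%


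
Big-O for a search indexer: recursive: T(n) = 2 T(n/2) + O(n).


Reasoning: master theorem case 2 (merge-sort recurrence)
Complexity: O(n log n)

O(n log n)


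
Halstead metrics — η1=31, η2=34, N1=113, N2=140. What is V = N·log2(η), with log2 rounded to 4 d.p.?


Formula: V = N * log2(η), where N = N1 + N2 and η = η1 + η2
η = 31 + 34 = 65
N = 113 + 140 = 253
log2(65) ≈ 6.0224
V = 253 * 6.0224 = 1523.67

1523.67


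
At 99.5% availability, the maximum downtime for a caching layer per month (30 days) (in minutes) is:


Formula: allowed downtime = period * (100 - SLA) / 100
Period (month (30 days)) = 43200 minutes
Unavailability fraction = (100 - 99.5) / 100
Allowed downtime = 43200 * (100 - 99.5) / 100
Allowed downtime = 216.0 minutes

216.0 minutes


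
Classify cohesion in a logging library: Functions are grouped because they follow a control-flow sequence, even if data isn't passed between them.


Reasoning: Grouped by order of execution within a routine, not by data flow
Type: Procedural cohesion

Procedural cohesion


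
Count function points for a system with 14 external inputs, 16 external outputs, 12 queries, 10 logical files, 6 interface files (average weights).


UFP = EI*4 + EO*5 + EQ*4 + ILF*10 + EIF*7
UFP = 14*4 + 16*5 + 12*4 + 10*10 + 6*7
UFP = 56 + 80 + 48 + 100 + 42
UFP = 326

326


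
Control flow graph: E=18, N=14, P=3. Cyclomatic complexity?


Formula: V(G) = E - N + 2P
V(G) = 18 - 14 + 2*3
V(G) = 4 + 6
V(G) = 10

10


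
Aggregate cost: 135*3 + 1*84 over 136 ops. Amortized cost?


Formula: Amortized cost = Total cost / Operations
Total cost = (135 * 3) + (1 * 84)
Total cost = 405 + 84 = 489
Amortized = 489 / 136 = 3.5956

3.5956


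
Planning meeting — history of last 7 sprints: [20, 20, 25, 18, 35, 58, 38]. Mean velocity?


Formula: Avg velocity = Total points / Number of sprints
Points: [20, 20, 25, 18, 35, 58, 38]
Sum = 20 + 20 + 25 + 18 + 35 + 58 + 38 = 214
Avg velocity = 214 / 7 = 30.57 points/sprint

30.57 points/sprint


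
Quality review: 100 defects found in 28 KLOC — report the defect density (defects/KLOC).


Defect density = defects / KLOC
Defect density = 100 / 28
Defect density = 3.571 defects/KLOC

3.571 defects/KLOC


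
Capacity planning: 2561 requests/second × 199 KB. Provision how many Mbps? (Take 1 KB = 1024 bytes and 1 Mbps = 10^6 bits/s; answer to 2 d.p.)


Formula: Mbps = payload_bytes * RPS * 8 / 1e6
Payload per request = 199 KB = 199 * 1024 = 203776 bytes
Total bytes/sec = 203776 * 2561 = 521870336
Total bits/sec = 521870336 * 8 = 4174962688
Mbps = 4174962688 / 1e6 = 4174.96

4174.96 Mbps


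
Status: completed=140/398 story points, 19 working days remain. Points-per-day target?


Formula: Required rate = Remaining points / Days left
Remaining = 398 - 140 = 258 points
Required rate = 258 / 19 = 13.58 points/day

13.58 points/day


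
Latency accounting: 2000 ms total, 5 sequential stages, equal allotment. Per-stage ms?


Formula: per_stage = total_budget / stages
per_stage = 2000 / 5
per_stage = 400.0 ms

400.0 ms


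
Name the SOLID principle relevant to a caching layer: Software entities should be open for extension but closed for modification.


This describes the Open/Closed Principle (OCP)

Open/Closed Principle (OCP)


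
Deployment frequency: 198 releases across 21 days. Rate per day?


Formula: deployments per day = releases / days
= 198 / 21
= 9.429 deploys/day
(equivalently, 66.0 deploys/week)

9.429 deploys/day


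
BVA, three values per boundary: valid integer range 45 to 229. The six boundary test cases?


Range: [45, 229]
Boundaries: just below min, min, min+1, max-1, max, just above max
Values: [44, 45, 46, 228, 229, 230]

[44, 45, 46, 228, 229, 230]


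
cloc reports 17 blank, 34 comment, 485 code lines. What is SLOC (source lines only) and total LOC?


Total LOC = blank + comment + code
Total LOC = 17 + 34 + 485 = 536
SLOC (source only) = code = 485

Total LOC: 536, SLOC: 485


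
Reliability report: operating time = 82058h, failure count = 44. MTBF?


Formula: MTBF = Total operating time / Number of failures
MTBF = 82058 / 44
MTBF = 1864.95 hours

1864.95 hours


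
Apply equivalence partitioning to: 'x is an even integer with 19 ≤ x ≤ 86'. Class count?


Constraint: even integers in [19, 86]
Class 1: x < 19 — out-of-range invalid
Class 2: x in [19,86] but odd — wrong type invalid
Class 3: x in [19,86] and even — valid
Class 4: x > 86 — out-of-range invalid
Total equivalence classes: 4

4 equivalence classes


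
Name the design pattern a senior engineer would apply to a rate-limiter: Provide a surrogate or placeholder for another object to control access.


This matches the Proxy pattern

Proxy


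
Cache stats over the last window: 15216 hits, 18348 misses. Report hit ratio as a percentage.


Formula: hit rate = hits / (hits + misses) * 100
hit rate = 15216 / (15216 + 18348) * 100
hit rate = 15216 / 33564 * 100
hit rate = 45.33%

45.33%


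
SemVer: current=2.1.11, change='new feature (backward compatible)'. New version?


Current: 2.1.11
Change category: 'new feature (backward compatible)' → minor bump
SemVer rule: minor bump → increment MINOR, reset PATCH to 0 (MAJOR unchanged)
New: 2.2.0

2.2.0


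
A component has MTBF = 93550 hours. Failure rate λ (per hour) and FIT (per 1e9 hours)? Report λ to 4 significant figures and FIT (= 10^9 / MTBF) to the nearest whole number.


Formula: λ = 1 / MTBF; FIT = λ × 1e9 = 1e9 / MTBF
λ = 1 / 93550 ≈ 1.069e-05 failures/hour
FIT = 1e9 / 93550 ≈ 10689 failures per 1e9 hours (nearest whole number)

λ = 1.069e-05 /h, FIT = 10689


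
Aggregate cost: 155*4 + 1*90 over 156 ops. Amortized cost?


Formula: Amortized cost = Total cost / Operations
Total cost = (155 * 4) + (1 * 90)
Total cost = 620 + 90 = 710
Amortized = 710 / 156 = 4.5513

4.5513


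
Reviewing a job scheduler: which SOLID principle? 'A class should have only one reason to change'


This describes the Single Responsibility Principle (SRP)

Single Responsibility Principle (SRP)


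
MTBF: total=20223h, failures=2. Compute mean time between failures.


Formula: MTBF = Total operating time / Number of failures
MTBF = 20223 / 2
MTBF = 10111.5 hours

10111.5 hours


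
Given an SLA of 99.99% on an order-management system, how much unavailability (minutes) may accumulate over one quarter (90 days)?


Formula: allowed downtime = period * (100 - SLA) / 100
Period (quarter (90 days)) = 129600 minutes
Unavailability fraction = (100 - 99.99) / 100
Allowed downtime = 129600 * (100 - 99.99) / 100
Allowed downtime = 12.96 minutes

12.96 minutes


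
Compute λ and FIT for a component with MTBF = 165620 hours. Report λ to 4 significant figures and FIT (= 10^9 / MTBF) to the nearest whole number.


Formula: λ = 1 / MTBF; FIT = λ × 1e9 = 1e9 / MTBF
λ = 1 / 165620 ≈ 6.038e-06 failures/hour
FIT = 1e9 / 165620 ≈ 6038 failures per 1e9 hours (nearest whole number)

λ = 6.038e-06 /h, FIT = 6038


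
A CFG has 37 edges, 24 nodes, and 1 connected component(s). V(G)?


Formula: V(G) = E - N + 2P
V(G) = 37 - 24 + 2*1
V(G) = 13 + 2
V(G) = 15

15


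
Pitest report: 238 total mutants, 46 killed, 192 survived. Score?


Mutation score = killed / total * 100
Mutation score = 46 / 238 * 100
Mutation score = 19.33%

19.33%


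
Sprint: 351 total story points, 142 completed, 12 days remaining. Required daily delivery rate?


Formula: Required rate = Remaining points / Days left
Remaining = 351 - 142 = 209 points
Required rate = 209 / 12 = 17.42 points/day

17.42 points/day


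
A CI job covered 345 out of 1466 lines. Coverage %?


Coverage = covered / total * 100
Coverage = 345 / 1466 * 100
Coverage = 23.53%

23.53%


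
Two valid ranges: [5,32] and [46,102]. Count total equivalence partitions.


Valid ranges: [5,32] and [46,102]
Class 1: x < 5 — invalid
Class 2: 5 ≤ x ≤ 32 — valid
Class 3: 32 < x < 46 — invalid (gap between ranges)
Class 4: 46 ≤ x ≤ 102 — valid
Class 5: x > 102 — invalid
Total equivalence classes: 5

5 equivalence classes


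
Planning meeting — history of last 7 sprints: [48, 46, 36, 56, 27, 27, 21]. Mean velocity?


Formula: Avg velocity = Total points / Number of sprints
Points: [48, 46, 36, 56, 27, 27, 21]
Sum = 48 + 46 + 36 + 56 + 27 + 27 + 21 = 261
Avg velocity = 261 / 7 = 37.29 points/sprint

37.29 points/sprint


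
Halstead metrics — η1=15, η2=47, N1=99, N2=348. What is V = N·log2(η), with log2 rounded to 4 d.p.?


Formula: V = N * log2(η), where N = N1 + N2 and η = η1 + η2
η = 15 + 47 = 62
N = 99 + 348 = 447
log2(62) ≈ 5.9542
V = 447 * 5.9542 = 2661.53

2661.53


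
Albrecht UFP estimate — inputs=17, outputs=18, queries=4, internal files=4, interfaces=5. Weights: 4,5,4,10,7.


UFP = EI*4 + EO*5 + EQ*4 + ILF*10 + EIF*7
UFP = 17*4 + 18*5 + 4*4 + 4*10 + 5*7
UFP = 68 + 90 + 16 + 40 + 35
UFP = 249

249


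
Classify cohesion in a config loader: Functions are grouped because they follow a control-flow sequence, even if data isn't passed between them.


Reasoning: Grouped by order of execution within a routine, not by data flow
Type: Procedural cohesion

Procedural cohesion


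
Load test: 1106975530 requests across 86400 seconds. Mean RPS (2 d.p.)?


Formula: throughput = requests / seconds
throughput = 1106975530 / 86400
throughput = 12812.22 requests/second

12812.22 requests/second


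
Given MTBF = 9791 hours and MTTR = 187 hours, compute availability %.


Availability = MTBF / (MTBF + MTTR)
Availability = 9791 / (9791 + 187)
Availability = 9791 / 9978
Availability = 98.1259%

98.1259%


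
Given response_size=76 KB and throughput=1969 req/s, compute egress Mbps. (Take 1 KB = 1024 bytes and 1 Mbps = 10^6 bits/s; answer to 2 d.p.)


Formula: Mbps = payload_bytes * RPS * 8 / 1e6
Payload per request = 76 KB = 76 * 1024 = 77824 bytes
Total bytes/sec = 77824 * 1969 = 153235456
Total bits/sec = 153235456 * 8 = 1225883648
Mbps = 1225883648 / 1e6 = 1225.88

1225.88 Mbps


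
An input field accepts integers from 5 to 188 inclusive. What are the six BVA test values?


Range: [5, 188]
Boundaries: just below min, min, min+1, max-1, max, just above max
Values: [4, 5, 6, 187, 188, 189]

[4, 5, 6, 187, 188, 189]


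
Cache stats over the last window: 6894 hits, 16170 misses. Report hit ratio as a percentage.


Formula: hit rate = hits / (hits + misses) * 100
hit rate = 6894 / (6894 + 16170) * 100
hit rate = 6894 / 23064 * 100
hit rate = 29.89%

29.89%


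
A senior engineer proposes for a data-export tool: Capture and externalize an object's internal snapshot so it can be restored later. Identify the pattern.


This matches the Memento pattern

Memento


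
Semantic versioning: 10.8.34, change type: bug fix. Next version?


Current: 10.8.34
Change category: 'bug fix' → patch bump
SemVer rule: patch bump → increment PATCH (MAJOR and MINOR unchanged)
New: 10.8.35

10.8.35


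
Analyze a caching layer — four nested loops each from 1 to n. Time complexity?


Reasoning: four levels of nesting
Complexity: O(n^4)

O(n^4)


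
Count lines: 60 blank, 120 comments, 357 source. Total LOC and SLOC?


Total LOC = blank + comment + code
Total LOC = 60 + 120 + 357 = 537
SLOC (source only) = code = 357

Total LOC: 537, SLOC: 357


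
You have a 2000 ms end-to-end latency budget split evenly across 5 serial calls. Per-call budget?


Formula: per_stage = total_budget / stages
per_stage = 2000 / 5
per_stage = 400.0 ms

400.0 ms


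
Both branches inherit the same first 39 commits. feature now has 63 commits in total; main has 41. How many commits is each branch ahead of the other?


Common ancestor: commit #39
feature commits after divergence: 63 - 39 = 24
main commits after divergence: 41 - 39 = 2
feature is 24 commits ahead of main
main is 2 commits ahead of feature

feature ahead: 24, main ahead: 2


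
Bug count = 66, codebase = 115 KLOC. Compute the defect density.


Defect density = defects / KLOC
Defect density = 66 / 115
Defect density = 0.574 defects/KLOC

0.574 defects/KLOC


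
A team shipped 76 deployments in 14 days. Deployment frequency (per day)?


Formula: deployments per day = releases / days
= 76 / 14
= 5.429 deploys/day
(equivalently, 38.0 deploys/week)

5.429 deploys/day


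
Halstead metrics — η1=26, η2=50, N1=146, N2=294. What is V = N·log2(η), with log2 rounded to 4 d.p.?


Formula: V = N * log2(η), where N = N1 + N2 and η = η1 + η2
η = 26 + 50 = 76
N = 146 + 294 = 440
log2(76) ≈ 6.2479
V = 440 * 6.2479 = 2749.08

2749.08


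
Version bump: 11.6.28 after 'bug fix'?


Current: 11.6.28
Change category: 'bug fix' → patch bump
SemVer rule: patch bump → increment PATCH (MAJOR and MINOR unchanged)
New: 11.6.29

11.6.29


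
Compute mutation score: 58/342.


Mutation score = killed / total * 100
Mutation score = 58 / 342 * 100
Mutation score = 16.96%

16.96%


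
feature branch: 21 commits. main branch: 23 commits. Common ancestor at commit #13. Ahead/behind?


Common ancestor: commit #13
feature commits after divergence: 21 - 13 = 8
main commits after divergence: 23 - 13 = 10
feature is 8 commits ahead of main
main is 10 commits ahead of feature

feature ahead: 8, main ahead: 10


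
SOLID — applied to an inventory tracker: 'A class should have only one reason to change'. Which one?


This describes the Single Responsibility Principle (SRP)

Single Responsibility Principle (SRP)


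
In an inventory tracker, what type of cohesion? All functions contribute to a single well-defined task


Reasoning: Best: single purpose
Type: Functional cohesion

Functional cohesion


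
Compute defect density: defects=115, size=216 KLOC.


Defect density = defects / KLOC
Defect density = 115 / 216
Defect density = 0.532 defects/KLOC

0.532 defects/KLOC


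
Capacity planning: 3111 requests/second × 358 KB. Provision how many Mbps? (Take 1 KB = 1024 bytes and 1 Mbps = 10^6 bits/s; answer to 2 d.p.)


Formula: Mbps = payload_bytes * RPS * 8 / 1e6
Payload per request = 358 KB = 358 * 1024 = 366592 bytes
Total bytes/sec = 366592 * 3111 = 1140467712
Total bits/sec = 1140467712 * 8 = 9123741696
Mbps = 9123741696 / 1e6 = 9123.74

9123.74 Mbps


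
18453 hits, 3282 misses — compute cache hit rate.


Formula: hit rate = hits / (hits + misses) * 100
hit rate = 18453 / (18453 + 3282) * 100
hit rate = 18453 / 21735 * 100
hit rate = 84.9%

84.9%


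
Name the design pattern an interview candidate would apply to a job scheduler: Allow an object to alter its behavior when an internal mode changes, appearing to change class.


This matches the State pattern

State


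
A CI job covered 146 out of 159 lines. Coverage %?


Coverage = covered / total * 100
Coverage = 146 / 159 * 100
Coverage = 91.82%

91.82%


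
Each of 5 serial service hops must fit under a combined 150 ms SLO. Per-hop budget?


Formula: per_stage = total_budget / stages
per_stage = 150 / 5
per_stage = 30.0 ms

30.0 ms


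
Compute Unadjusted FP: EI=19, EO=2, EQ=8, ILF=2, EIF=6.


UFP = EI*4 + EO*5 + EQ*4 + ILF*10 + EIF*7
UFP = 19*4 + 2*5 + 8*4 + 2*10 + 6*7
UFP = 76 + 10 + 32 + 20 + 42
UFP = 180

180


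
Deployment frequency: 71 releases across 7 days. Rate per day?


Formula: deployments per day = releases / days
= 71 / 7
= 10.143 deploys/day
(equivalently, 71.0 deploys/week)

10.143 deploys/day


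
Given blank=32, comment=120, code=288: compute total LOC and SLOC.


Total LOC = blank + comment + code
Total LOC = 32 + 120 + 288 = 440
SLOC (source only) = code = 288

Total LOC: 440, SLOC: 288


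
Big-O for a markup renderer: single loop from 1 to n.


Reasoning: one pass through n items
Complexity: O(n)

O(n)


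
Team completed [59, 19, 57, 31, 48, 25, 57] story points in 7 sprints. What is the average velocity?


Formula: Avg velocity = Total points / Number of sprints
Points: [59, 19, 57, 31, 48, 25, 57]
Sum = 59 + 19 + 57 + 31 + 48 + 25 + 57 = 296
Avg velocity = 296 / 7 = 42.29 points/sprint

42.29 points/sprint


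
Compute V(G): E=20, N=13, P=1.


Formula: V(G) = E - N + 2P
V(G) = 20 - 13 + 2*1
V(G) = 7 + 2
V(G) = 9

9


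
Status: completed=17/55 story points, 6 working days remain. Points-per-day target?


Formula: Required rate = Remaining points / Days left
Remaining = 55 - 17 = 38 points
Required rate = 38 / 6 = 6.33 points/day

6.33 points/day


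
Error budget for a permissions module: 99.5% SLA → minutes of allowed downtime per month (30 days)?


Formula: allowed downtime = period * (100 - SLA) / 100
Period (month (30 days)) = 43200 minutes
Unavailability fraction = (100 - 99.5) / 100
Allowed downtime = 43200 * (100 - 99.5) / 100
Allowed downtime = 216.0 minutes

216.0 minutes


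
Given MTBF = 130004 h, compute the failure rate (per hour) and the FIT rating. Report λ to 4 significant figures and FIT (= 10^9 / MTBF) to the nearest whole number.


Formula: λ = 1 / MTBF; FIT = λ × 1e9 = 1e9 / MTBF
λ = 1 / 130004 ≈ 7.692e-06 failures/hour
FIT = 1e9 / 130004 ≈ 7692 failures per 1e9 hours (nearest whole number)

λ = 7.692e-06 /h, FIT = 7692


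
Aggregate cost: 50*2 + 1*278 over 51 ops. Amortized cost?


Formula: Amortized cost = Total cost / Operations
Total cost = (50 * 2) + (1 * 278)
Total cost = 100 + 278 = 378
Amortized = 378 / 51 = 7.4118

7.4118


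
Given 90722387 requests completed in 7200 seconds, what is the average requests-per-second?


Formula: throughput = requests / seconds
throughput = 90722387 / 7200
throughput = 12600.33 requests/second

12600.33 requests/second


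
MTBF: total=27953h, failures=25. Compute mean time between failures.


Formula: MTBF = Total operating time / Number of failures
MTBF = 27953 / 25
MTBF = 1118.12 hours

1118.12 hours


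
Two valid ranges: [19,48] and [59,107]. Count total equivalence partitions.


Valid ranges: [19,48] and [59,107]
Class 1: x < 19 — invalid
Class 2: 19 ≤ x ≤ 48 — valid
Class 3: 48 < x < 59 — invalid (gap between ranges)
Class 4: 59 ≤ x ≤ 107 — valid
Class 5: x > 107 — invalid
Total equivalence classes: 5

5 equivalence classes


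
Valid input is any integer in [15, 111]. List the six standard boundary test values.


Range: [15, 111]
Boundaries: just below min, min, min+1, max-1, max, just above max
Values: [14, 15, 16, 110, 111, 112]

[14, 15, 16, 110, 111, 112]


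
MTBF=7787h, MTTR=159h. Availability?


Availability = MTBF / (MTBF + MTTR)
Availability = 7787 / (7787 + 159)
Availability = 7787 / 7946
Availability = 97.999%

97.999%


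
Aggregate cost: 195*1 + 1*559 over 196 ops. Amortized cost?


Formula: Amortized cost = Total cost / Operations
Total cost = (195 * 1) + (1 * 559)
Total cost = 195 + 559 = 754
Amortized = 754 / 196 = 3.8469

3.8469


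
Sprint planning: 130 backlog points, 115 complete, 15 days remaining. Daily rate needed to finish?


Formula: Required rate = Remaining points / Days left
Remaining = 130 - 115 = 15 points
Required rate = 15 / 15 = 1.0 points/day

1.0 points/day


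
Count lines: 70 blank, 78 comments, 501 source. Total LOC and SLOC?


Total LOC = blank + comment + code
Total LOC = 70 + 78 + 501 = 649
SLOC (source only) = code = 501

Total LOC: 649, SLOC: 501


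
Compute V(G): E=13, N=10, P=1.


Formula: V(G) = E - N + 2P
V(G) = 13 - 10 + 2*1
V(G) = 3 + 2
V(G) = 5

5


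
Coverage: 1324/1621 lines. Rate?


Coverage = covered / total * 100
Coverage = 1324 / 1621 * 100
Coverage = 81.68%

81.68%


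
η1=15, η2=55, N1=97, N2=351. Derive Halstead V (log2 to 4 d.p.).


Formula: V = N * log2(η), where N = N1 + N2 and η = η1 + η2
η = 15 + 55 = 70
N = 97 + 351 = 448
log2(70) ≈ 6.1293
V = 448 * 6.1293 = 2745.93

2745.93


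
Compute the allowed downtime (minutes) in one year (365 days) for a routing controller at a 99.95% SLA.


Formula: allowed downtime = period * (100 - SLA) / 100
Period (year (365 days)) = 525600 minutes
Unavailability fraction = (100 - 99.95) / 100
Allowed downtime = 525600 * (100 - 99.95) / 100
Allowed downtime = 262.8 minutes

262.8 minutes


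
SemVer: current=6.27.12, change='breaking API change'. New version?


Current: 6.27.12
Change category: 'breaking API change' → major bump
SemVer rule: major bump → increment MAJOR, reset MINOR and PATCH to 0
New: 7.0.0

7.0.0


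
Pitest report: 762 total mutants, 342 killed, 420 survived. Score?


Mutation score = killed / total * 100
Mutation score = 342 / 762 * 100
Mutation score = 44.88%

44.88%


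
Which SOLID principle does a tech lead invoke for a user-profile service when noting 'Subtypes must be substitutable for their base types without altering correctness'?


This describes the Liskov Substitution Principle (LSP)

Liskov Substitution Principle (LSP)


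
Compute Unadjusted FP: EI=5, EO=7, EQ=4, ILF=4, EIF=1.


UFP = EI*4 + EO*5 + EQ*4 + ILF*10 + EIF*7
UFP = 5*4 + 7*5 + 4*4 + 4*10 + 1*7
UFP = 20 + 35 + 16 + 40 + 7
UFP = 118

118


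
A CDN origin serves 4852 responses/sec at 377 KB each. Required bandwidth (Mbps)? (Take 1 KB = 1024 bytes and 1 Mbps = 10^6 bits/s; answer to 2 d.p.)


Formula: Mbps = payload_bytes * RPS * 8 / 1e6
Payload per request = 377 KB = 377 * 1024 = 386048 bytes
Total bytes/sec = 386048 * 4852 = 1873104896
Total bits/sec = 1873104896 * 8 = 14984839168
Mbps = 14984839168 / 1e6 = 14984.84

14984.84 Mbps


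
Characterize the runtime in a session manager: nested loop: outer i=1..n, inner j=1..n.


Reasoning: n iterations times n iterations
Complexity: O(n^2)

O(n^2)


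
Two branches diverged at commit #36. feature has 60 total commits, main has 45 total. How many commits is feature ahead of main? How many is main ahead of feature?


Common ancestor: commit #36
feature commits after divergence: 60 - 36 = 24
main commits after divergence: 45 - 36 = 9
feature is 24 commits ahead of main
main is 9 commits ahead of feature

feature ahead: 24, main ahead: 9


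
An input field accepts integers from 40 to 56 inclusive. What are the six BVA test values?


Range: [40, 56]
Boundaries: just below min, min, min+1, max-1, max, just above max
Values: [39, 40, 41, 55, 56, 57]

[39, 40, 41, 55, 56, 57]


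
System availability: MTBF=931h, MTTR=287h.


Availability = MTBF / (MTBF + MTTR)
Availability = 931 / (931 + 287)
Availability = 931 / 1218
Availability = 76.4368%

76.4368%


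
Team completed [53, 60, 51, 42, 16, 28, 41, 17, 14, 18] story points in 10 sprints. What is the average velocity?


Formula: Avg velocity = Total points / Number of sprints
Points: [53, 60, 51, 42, 16, 28, 41, 17, 14, 18]
Sum = 53 + 60 + 51 + 42 + 16 + 28 + 41 + 17 + 14 + 18 = 340
Avg velocity = 340 / 10 = 34.0 points/sprint

34.0 points/sprint


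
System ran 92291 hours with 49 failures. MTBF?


Formula: MTBF = Total operating time / Number of failures
MTBF = 92291 / 49
MTBF = 1883.49 hours

1883.49 hours


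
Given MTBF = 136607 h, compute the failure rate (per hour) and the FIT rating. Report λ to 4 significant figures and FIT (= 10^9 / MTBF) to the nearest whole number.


Formula: λ = 1 / MTBF; FIT = λ × 1e9 = 1e9 / MTBF
λ = 1 / 136607 ≈ 7.320e-06 failures/hour
FIT = 1e9 / 136607 ≈ 7320 failures per 1e9 hours (nearest whole number)

λ = 7.320e-06 /h, FIT = 7320


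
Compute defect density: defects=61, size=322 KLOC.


Defect density = defects / KLOC
Defect density = 61 / 322
Defect density = 0.189 defects/KLOC

0.189 defects/KLOC


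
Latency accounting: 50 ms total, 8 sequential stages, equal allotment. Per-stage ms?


Formula: per_stage = total_budget / stages
per_stage = 50 / 8
per_stage = 6.25 ms

6.25 ms


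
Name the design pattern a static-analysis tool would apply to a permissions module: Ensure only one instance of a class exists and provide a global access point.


This matches the Singleton pattern

Singleton


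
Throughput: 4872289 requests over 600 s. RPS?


Formula: throughput = requests / seconds
throughput = 4872289 / 600
throughput = 8120.48 requests/second

8120.48 requests/second
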